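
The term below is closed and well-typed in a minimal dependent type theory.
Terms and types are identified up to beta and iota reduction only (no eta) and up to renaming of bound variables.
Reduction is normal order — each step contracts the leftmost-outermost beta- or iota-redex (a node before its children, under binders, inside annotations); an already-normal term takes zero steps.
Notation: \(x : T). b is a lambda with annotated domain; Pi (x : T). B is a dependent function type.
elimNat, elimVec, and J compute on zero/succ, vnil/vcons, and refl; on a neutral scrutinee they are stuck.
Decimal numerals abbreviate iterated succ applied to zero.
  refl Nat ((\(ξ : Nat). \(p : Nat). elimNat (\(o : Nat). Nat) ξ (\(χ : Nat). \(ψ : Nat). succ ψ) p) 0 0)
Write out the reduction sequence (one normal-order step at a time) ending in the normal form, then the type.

normal-order reduction sequence:
  refl Nat ((\(ξ : Nat). \(p : Nat). elimNat (\(o : Nat). Nat) ξ (\(χ : Nat). \(ψ : Nat). succ ψ) p) 0 0)
  ~> refl Nat ((\(ξ : Nat). elimNat (\(p : Nat). Nat) 0 (\(o : Nat). \(χ : Nat). succ χ) ξ) 0)
  ~> refl Nat (elimNat (\(ξ : Nat). Nat) 0 (\(p : Nat). \(o : Nat). succ o) 0)
  ~> refl Nat 0
type:
  Eq Nat 0 0


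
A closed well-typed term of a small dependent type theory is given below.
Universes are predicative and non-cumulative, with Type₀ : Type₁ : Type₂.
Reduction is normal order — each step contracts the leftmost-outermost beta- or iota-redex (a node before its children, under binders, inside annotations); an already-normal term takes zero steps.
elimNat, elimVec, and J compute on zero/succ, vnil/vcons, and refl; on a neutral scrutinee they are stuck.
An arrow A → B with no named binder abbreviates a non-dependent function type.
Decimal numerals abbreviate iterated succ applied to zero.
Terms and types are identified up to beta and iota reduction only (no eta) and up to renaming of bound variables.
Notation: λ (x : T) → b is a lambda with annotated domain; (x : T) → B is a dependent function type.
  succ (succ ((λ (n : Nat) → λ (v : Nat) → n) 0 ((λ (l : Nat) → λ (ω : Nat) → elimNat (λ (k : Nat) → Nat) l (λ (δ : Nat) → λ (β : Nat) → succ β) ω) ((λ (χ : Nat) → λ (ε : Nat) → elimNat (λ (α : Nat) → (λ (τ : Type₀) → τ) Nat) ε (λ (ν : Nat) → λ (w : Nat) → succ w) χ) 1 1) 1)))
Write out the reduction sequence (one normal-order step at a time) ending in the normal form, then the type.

normal-order reduction:
  succ (succ ((λ (n : Nat) → λ (v : Nat) → n) 0 ((λ (l : Nat) → λ (ω : Nat) → elimNat (λ (k : Nat) → Nat) l (λ (δ : Nat) → λ (β : Nat) → succ β) ω) ((λ (χ : Nat) → λ (ε : Nat) → elimNat (λ (α : Nat) → (λ (τ : Type₀) → τ) Nat) ε (λ (ν : Nat) → λ (w : Nat) → succ w) χ) 1 1) 1)))
  ~> succ (succ ((λ (n : Nat) → 0) ((λ (v : Nat) → λ (l : Nat) → elimNat (λ (ω : Nat) → Nat) v (λ (k : Nat) → λ (δ : Nat) → succ δ) l) ((λ (β : Nat) → λ (χ : Nat) → elimNat (λ (ε : Nat) → (λ (α : Type₀) → α) Nat) χ (λ (τ : Nat) → λ (ν : Nat) → succ ν) β) 1 1) 1)))
  ~> 2
type:
  Nat


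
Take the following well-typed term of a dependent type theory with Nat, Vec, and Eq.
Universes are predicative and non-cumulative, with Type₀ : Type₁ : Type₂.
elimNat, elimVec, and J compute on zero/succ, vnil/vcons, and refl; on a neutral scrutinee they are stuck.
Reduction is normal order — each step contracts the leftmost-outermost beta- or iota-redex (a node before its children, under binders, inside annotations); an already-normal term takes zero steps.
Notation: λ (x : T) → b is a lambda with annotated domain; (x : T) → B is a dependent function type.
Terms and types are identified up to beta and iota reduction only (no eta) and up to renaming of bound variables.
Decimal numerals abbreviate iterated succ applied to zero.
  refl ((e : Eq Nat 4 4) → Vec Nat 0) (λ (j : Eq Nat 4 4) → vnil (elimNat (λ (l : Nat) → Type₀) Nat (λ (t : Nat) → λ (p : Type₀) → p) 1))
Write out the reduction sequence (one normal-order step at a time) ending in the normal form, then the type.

reduction (normal order):
  refl ((e : Eq Nat 4 4) → Vec Nat 0) (λ (j : Eq Nat 4 4) → vnil (elimNat (λ (l : Nat) → Type₀) Nat (λ (t : Nat) → λ (p : Type₀) → p) 1))
  ~> refl ((e : Eq Nat 4 4) → Vec Nat 0) (λ (j : Eq Nat 4 4) → vnil ((λ (l : Nat) → λ (t : Type₀) → t) 0 (elimNat (λ (p : Nat) → Type₀) Nat (λ (ζ : Nat) → λ (h : Type₀) → h) 0)))
  ~> refl ((e : Eq Nat 4 4) → Vec Nat 0) (λ (j : Eq Nat 4 4) → vnil ((λ (l : Type₀) → l) (elimNat (λ (t : Nat) → Type₀) Nat (λ (p : Nat) → λ (ζ : Type₀) → ζ) 0)))
  ~> refl ((e : Eq Nat 4 4) → Vec Nat 0) (λ (j : Eq Nat 4 4) → vnil (elimNat (λ (l : Nat) → Type₀) Nat (λ (t : Nat) → λ (p : Type₀) → p) 0))
  ~> refl ((e : Eq Nat 4 4) → Vec Nat 0) (λ (j : Eq Nat 4 4) → vnil Nat)
type:
  Eq ((e : Eq Nat 4 4) → Vec Nat 0) (λ (j : Eq Nat 4 4) → vnil Nat) (λ (l : Eq Nat 4 4) → vnil Nat)


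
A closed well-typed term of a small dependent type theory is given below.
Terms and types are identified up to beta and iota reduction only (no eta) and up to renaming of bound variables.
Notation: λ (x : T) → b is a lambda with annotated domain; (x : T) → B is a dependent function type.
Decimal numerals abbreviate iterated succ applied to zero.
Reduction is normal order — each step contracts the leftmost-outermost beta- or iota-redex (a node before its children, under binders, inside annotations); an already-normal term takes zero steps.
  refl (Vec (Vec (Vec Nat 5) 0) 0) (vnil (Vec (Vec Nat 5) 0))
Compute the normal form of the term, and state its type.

normal form:
  refl (Vec (Vec (Vec Nat 5) 0) 0) (vnil (Vec (Vec Nat 5) 0))
the term's type:
  Eq (Vec (Vec (Vec Nat 5) 0) 0) (vnil (Vec (Vec Nat 5) 0)) (vnil (Vec (Vec Nat 5) 0))
observation: no redex remains anywhere in the term; it is its own normal form.


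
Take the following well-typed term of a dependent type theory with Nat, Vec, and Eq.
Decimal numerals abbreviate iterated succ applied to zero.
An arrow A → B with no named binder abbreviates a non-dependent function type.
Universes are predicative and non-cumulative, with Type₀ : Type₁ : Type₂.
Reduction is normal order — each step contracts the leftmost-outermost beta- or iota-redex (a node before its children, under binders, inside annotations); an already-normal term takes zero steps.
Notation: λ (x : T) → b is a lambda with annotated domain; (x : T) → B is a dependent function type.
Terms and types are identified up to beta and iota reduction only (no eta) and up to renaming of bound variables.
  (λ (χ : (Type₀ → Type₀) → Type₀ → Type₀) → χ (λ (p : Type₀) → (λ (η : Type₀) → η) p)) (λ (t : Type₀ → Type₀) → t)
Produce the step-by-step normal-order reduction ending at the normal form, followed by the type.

normal-order reduction:
  (λ (χ : (Type₀ → Type₀) → Type₀ → Type₀) → χ (λ (p : Type₀) → (λ (η : Type₀) → η) p)) (λ (t : Type₀ → Type₀) → t)
  ~> (λ (χ : Type₀ → Type₀) → χ) (λ (p : Type₀) → (λ (η : Type₀) → η) p)
  ~> λ (χ : Type₀) → (λ (p : Type₀) → p) χ
  ~> λ (χ : Type₀) → χ
type:
  Type₀ → Type₀


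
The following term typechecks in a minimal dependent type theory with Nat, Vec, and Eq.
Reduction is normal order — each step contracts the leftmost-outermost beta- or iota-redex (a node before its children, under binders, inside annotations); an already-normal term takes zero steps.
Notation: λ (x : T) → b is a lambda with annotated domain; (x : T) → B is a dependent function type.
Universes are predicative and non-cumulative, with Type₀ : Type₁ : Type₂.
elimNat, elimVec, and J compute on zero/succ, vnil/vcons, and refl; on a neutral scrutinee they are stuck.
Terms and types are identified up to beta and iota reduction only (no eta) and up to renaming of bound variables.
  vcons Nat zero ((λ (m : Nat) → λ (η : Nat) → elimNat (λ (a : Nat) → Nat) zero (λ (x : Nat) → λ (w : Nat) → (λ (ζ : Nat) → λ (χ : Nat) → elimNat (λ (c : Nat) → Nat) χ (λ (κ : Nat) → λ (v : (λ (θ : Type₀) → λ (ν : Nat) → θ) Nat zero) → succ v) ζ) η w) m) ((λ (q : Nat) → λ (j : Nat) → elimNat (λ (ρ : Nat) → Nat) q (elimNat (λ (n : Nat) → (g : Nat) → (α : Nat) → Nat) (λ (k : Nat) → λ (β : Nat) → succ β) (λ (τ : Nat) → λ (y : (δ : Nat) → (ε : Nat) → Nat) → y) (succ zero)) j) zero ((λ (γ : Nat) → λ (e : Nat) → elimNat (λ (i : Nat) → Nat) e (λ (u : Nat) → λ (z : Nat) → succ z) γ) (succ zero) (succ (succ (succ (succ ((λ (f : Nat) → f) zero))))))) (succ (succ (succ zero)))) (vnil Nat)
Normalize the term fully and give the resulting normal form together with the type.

normal form:
  vcons Nat zero (succ (succ (succ (succ (succ (succ (succ (succ (succ (succ (succ (succ (succ (succ (succ zero))))))))))))))) (vnil Nat)
inferred type:
  Vec Nat (succ zero)
observation: reduction starts at a beta-redex, and 59 normal-order steps reach the normal form.


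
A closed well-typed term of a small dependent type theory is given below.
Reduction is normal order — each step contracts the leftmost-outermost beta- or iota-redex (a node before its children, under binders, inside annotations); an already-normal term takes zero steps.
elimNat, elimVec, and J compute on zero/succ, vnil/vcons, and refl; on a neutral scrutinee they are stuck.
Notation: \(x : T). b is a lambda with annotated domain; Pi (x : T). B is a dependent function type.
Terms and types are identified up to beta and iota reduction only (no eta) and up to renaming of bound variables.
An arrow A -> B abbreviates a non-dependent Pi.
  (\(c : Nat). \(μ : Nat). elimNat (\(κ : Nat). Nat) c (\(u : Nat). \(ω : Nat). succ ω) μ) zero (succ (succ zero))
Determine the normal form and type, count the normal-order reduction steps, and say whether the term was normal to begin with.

normal form:
  succ (succ zero)
type:
  Nat
steps to reach normal form (normal order): 9
term was already normal: no
first contracted redex: a beta-redex


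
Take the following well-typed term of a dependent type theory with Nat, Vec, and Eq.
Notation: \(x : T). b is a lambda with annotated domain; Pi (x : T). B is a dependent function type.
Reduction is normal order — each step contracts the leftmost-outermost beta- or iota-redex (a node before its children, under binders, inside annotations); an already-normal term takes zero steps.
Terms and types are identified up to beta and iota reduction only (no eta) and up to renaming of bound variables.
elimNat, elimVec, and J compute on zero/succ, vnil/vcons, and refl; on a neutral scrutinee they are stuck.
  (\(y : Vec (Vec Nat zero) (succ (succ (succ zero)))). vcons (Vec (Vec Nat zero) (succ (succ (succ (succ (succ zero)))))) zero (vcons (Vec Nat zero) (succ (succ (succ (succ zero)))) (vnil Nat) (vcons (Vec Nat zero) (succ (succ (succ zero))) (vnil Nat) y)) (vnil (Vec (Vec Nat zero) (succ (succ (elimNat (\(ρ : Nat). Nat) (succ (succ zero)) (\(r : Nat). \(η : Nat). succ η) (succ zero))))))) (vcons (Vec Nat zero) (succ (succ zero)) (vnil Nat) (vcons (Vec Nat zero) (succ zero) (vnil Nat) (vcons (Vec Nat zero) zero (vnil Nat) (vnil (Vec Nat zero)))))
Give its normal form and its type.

resulting normal form:
  vcons (Vec (Vec Nat zero) (succ (succ (succ (succ (succ zero)))))) zero (vcons (Vec Nat zero) (succ (succ (succ (succ zero)))) (vnil Nat) (vcons (Vec Nat zero) (succ (succ (succ zero))) (vnil Nat) (vcons (Vec Nat zero) (succ (succ zero)) (vnil Nat) (vcons (Vec Nat zero) (succ zero) (vnil Nat) (vcons (Vec Nat zero) zero (vnil Nat) (vnil (Vec Nat zero))))))) (vnil (Vec (Vec Nat zero) (succ (succ (succ (succ (succ zero)))))))
type:
  Vec (Vec (Vec Nat zero) (succ (succ (succ (succ (succ zero)))))) (succ zero)


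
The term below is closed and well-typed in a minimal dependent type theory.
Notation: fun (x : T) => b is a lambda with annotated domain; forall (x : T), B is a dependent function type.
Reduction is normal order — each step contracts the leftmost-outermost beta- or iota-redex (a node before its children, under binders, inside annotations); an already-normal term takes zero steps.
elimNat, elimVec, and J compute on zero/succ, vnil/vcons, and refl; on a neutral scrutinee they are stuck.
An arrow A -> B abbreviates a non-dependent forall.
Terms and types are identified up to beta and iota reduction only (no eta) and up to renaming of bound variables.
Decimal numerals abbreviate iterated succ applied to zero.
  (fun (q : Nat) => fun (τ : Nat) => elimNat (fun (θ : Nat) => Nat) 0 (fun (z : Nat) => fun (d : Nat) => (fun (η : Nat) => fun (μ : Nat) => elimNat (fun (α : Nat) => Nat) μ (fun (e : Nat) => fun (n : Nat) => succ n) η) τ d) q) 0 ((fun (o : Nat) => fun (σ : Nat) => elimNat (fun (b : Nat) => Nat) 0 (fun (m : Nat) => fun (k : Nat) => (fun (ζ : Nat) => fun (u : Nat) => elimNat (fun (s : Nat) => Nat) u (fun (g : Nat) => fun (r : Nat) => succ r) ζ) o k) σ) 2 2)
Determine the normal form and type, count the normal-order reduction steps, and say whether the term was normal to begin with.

normal form:
  0
type:
  Nat
reduction steps (normal order): 3
already normal: no
first contracted redex: a beta-redex


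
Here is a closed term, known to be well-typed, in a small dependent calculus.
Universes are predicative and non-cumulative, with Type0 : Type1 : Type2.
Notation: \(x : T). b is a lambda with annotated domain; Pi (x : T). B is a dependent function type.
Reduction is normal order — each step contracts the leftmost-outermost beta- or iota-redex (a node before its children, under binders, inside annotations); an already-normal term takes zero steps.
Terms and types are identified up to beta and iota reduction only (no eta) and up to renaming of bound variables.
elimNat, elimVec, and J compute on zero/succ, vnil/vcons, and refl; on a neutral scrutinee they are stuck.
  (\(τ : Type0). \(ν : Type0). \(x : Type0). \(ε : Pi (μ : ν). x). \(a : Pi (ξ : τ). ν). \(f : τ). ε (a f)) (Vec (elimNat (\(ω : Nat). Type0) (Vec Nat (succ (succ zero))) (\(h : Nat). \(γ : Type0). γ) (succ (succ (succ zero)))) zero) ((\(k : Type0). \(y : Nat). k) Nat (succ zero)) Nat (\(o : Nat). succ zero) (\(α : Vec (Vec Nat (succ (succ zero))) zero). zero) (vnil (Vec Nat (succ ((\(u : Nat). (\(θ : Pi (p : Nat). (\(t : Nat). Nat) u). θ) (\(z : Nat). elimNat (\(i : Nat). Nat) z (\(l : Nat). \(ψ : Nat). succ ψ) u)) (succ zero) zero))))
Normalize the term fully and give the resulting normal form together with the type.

resulting normal form:
  succ zero
inferred type:
  Nat


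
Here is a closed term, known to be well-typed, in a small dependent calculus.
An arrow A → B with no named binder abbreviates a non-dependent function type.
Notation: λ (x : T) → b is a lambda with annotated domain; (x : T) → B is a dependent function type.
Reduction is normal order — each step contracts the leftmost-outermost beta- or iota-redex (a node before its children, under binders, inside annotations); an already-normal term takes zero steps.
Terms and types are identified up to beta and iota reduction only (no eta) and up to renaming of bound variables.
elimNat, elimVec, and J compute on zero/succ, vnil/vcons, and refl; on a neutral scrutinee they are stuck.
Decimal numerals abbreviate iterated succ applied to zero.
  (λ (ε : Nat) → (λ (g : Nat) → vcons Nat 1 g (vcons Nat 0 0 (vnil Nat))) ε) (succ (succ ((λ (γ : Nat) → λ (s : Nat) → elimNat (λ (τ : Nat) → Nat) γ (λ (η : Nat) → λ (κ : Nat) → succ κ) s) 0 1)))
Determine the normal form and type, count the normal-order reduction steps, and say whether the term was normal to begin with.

resulting normal form:
  vcons Nat 1 3 (vcons Nat 0 0 (vnil Nat))
inferred type:
  Vec Nat 2
normal-order step count: 8
already normal: no
first contracted redex: a beta-redex


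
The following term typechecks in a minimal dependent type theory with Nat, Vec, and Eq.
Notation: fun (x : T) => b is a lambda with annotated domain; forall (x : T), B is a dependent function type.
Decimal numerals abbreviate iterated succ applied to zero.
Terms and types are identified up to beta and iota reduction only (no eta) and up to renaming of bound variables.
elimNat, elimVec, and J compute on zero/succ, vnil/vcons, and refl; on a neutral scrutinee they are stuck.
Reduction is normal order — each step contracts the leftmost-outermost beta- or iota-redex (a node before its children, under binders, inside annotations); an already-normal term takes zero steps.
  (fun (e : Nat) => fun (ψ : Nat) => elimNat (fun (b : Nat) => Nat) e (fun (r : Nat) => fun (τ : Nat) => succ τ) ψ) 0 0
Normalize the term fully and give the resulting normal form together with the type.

reduced normal form:
  0
inferred type:
  Nat


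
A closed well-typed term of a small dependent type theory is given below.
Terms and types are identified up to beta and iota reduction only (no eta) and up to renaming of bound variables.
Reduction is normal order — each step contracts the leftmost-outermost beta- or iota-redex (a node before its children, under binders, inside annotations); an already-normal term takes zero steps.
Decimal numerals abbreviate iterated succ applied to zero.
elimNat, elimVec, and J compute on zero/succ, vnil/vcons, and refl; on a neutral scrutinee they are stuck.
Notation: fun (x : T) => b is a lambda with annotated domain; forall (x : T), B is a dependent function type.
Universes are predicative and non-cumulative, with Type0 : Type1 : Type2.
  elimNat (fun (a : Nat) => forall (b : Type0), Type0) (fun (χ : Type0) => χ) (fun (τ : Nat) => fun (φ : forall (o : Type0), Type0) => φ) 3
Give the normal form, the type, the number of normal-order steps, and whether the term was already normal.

normal form:
  fun (a : Type0) => a
the term's type:
  forall (a : Type0), Type0
reduction steps (normal order): 10
started in normal form: no
first redex: an elimNat iota-redex


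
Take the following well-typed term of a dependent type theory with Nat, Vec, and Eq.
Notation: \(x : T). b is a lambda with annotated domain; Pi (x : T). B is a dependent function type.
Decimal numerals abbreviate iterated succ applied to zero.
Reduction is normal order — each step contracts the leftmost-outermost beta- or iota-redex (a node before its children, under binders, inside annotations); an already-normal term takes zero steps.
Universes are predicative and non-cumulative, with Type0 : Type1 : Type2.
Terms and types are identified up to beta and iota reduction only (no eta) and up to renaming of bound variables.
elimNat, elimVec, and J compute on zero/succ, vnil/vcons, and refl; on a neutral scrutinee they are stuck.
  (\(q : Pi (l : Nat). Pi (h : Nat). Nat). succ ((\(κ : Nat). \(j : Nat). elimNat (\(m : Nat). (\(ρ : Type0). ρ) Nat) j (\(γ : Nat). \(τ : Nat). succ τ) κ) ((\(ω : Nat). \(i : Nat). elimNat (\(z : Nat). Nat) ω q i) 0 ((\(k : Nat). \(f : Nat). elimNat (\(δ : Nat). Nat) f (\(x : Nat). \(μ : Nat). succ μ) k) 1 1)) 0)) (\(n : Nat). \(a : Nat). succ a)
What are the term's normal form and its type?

reduced normal form:
  3
the term's type:
  Nat


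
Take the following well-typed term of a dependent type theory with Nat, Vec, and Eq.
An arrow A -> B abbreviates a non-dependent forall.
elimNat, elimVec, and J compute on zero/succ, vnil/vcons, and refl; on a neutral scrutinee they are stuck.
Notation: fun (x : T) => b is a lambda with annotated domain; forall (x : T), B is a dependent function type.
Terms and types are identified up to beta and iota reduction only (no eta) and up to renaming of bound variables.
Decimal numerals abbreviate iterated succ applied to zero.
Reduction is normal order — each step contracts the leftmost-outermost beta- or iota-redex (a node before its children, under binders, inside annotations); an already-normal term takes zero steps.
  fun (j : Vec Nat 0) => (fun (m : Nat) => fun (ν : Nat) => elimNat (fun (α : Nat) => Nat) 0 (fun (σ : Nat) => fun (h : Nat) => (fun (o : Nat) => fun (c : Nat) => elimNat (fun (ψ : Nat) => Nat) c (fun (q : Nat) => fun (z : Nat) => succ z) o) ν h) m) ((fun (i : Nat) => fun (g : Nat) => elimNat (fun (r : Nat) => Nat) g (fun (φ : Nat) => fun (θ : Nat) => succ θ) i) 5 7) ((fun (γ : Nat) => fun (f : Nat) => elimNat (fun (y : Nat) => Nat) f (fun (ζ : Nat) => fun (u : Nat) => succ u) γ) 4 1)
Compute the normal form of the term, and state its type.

resulting normal form:
  fun (j : Vec Nat 0) => 60
the term's type:
  Vec Nat 0 -> Nat
observation: the term reaches its normal form after 90 normal-order steps.


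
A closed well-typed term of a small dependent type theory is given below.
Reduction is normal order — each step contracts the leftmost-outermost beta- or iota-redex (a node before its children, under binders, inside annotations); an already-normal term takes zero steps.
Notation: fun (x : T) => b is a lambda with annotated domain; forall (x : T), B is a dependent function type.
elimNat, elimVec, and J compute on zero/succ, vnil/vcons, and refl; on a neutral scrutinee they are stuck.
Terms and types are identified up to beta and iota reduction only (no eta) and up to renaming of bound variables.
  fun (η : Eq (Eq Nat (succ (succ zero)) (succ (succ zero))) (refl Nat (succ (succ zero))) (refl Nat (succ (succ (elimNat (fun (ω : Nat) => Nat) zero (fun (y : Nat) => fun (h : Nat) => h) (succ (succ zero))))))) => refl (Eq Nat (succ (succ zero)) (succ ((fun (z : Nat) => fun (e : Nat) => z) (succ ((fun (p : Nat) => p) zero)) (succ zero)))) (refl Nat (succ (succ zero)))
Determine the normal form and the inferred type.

normal form:
  fun (η : Eq (Eq Nat (succ (succ zero)) (succ (succ zero))) (refl Nat (succ (succ zero))) (refl Nat (succ (succ zero)))) => refl (Eq Nat (succ (succ zero)) (succ (succ zero))) (refl Nat (succ (succ zero)))
inferred type:
  forall (η : Eq (Eq Nat (succ (succ zero)) (succ (succ zero))) (refl Nat (succ (succ zero))) (refl Nat (succ (succ zero)))), Eq (Eq Nat (succ (succ zero)) (succ (succ zero))) (refl Nat (succ (succ zero))) (refl Nat (succ (succ zero)))
observation: normalization takes exactly 10 steps under the normal-order strategy.


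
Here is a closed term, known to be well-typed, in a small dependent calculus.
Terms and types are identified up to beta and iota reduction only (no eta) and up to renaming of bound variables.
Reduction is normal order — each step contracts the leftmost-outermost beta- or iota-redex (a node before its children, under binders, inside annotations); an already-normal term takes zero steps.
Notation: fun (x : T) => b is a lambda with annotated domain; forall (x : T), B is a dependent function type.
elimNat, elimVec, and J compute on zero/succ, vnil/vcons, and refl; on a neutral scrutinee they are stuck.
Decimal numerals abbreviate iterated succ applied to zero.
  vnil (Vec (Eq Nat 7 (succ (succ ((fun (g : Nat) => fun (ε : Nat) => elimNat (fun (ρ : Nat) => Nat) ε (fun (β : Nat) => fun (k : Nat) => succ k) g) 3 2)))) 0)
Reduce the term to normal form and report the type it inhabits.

normal form:
  vnil (Vec (Eq Nat 7 7) 0)
type:
  Vec (Vec (Eq Nat 7 7) 0) 0


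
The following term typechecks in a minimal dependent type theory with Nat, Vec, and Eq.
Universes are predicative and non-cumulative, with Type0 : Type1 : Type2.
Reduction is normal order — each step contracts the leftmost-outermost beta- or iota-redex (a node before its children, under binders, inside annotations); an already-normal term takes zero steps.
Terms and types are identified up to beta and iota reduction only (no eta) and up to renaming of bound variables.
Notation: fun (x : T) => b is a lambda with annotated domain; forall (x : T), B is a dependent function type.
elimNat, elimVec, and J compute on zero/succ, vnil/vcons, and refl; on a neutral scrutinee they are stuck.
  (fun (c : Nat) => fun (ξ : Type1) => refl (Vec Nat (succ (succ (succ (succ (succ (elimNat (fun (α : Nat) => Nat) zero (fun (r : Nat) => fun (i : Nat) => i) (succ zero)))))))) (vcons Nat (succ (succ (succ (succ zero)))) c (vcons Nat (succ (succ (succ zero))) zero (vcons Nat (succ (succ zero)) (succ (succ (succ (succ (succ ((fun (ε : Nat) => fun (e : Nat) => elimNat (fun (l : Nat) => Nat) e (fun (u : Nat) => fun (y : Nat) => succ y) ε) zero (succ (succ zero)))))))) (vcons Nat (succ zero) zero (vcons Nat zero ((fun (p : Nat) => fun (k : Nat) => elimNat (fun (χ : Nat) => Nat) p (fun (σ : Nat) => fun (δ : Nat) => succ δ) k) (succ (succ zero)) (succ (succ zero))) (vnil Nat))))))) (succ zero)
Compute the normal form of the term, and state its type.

normal form:
  fun (c : Type1) => refl (Vec Nat (succ (succ (succ (succ (succ zero)))))) (vcons Nat (succ (succ (succ (succ zero)))) (succ zero) (vcons Nat (succ (succ (succ zero))) zero (vcons Nat (succ (succ zero)) (succ (succ (succ (succ (succ (succ (succ zero))))))) (vcons Nat (succ zero) zero (vcons Nat zero (succ (succ (succ (succ zero)))) (vnil Nat))))))
the term's type:
  forall (c : Type1), Eq (Vec Nat (succ (succ (succ (succ (succ zero)))))) (vcons Nat (succ (succ (succ (succ zero)))) (succ zero) (vcons Nat (succ (succ (succ zero))) zero (vcons Nat (succ (succ zero)) (succ (succ (succ (succ (succ (succ (succ zero))))))) (vcons Nat (succ zero) zero (vcons Nat zero (succ (succ (succ (succ zero)))) (vnil Nat)))))) (vcons Nat (succ (succ (succ (succ zero)))) (succ zero) (vcons Nat (succ (succ (succ zero))) zero (vcons Nat (succ (succ zero)) (succ (succ (succ (succ (succ (succ (succ zero))))))) (vcons Nat (succ zero) zero (vcons Nat zero (succ (succ (succ (succ zero)))) (vnil Nat))))))


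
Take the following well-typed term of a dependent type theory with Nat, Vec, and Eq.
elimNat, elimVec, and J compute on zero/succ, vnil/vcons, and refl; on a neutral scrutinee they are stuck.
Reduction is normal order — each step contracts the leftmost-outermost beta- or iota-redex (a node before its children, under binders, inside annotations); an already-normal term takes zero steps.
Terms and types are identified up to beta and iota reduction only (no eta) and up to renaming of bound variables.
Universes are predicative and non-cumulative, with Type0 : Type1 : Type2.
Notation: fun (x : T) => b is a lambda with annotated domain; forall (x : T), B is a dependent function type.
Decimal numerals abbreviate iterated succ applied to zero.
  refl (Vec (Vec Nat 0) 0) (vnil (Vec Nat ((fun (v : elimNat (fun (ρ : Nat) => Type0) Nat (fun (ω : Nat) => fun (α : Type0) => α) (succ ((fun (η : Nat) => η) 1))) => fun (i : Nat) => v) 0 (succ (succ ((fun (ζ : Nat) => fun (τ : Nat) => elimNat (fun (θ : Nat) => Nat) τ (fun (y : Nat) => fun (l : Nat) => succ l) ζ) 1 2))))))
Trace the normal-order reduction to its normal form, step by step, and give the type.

normal-order reduction:
  refl (Vec (Vec Nat 0) 0) (vnil (Vec Nat ((fun (v : elimNat (fun (ρ : Nat) => Type0) Nat (fun (ω : Nat) => fun (α : Type0) => α) (succ ((fun (η : Nat) => η) 1))) => fun (i : Nat) => v) 0 (succ (succ ((fun (ζ : Nat) => fun (τ : Nat) => elimNat (fun (θ : Nat) => Nat) τ (fun (y : Nat) => fun (l : Nat) => succ l) ζ) 1 2))))))
  ~> refl (Vec (Vec Nat 0) 0) (vnil (Vec Nat ((fun (v : Nat) => 0) (succ (succ ((fun (ρ : Nat) => fun (ω : Nat) => elimNat (fun (α : Nat) => Nat) ω (fun (η : Nat) => fun (i : Nat) => succ i) ρ) 1 2))))))
  ~> refl (Vec (Vec Nat 0) 0) (vnil (Vec Nat 0))
the term's type:
  Eq (Vec (Vec Nat 0) 0) (vnil (Vec Nat 0)) (vnil (Vec Nat 0))


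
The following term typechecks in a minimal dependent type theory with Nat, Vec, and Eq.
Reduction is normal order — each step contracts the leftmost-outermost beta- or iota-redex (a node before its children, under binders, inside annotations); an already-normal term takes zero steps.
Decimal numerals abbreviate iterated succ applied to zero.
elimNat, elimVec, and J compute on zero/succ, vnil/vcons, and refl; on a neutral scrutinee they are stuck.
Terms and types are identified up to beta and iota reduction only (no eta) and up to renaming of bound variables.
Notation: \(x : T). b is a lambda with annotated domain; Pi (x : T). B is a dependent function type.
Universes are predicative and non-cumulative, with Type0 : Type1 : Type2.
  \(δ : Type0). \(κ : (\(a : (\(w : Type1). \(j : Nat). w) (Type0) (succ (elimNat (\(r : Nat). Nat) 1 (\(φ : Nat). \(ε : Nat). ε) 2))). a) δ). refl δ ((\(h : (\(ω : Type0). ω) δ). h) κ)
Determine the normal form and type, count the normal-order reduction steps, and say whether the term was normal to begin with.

reduced normal form:
  \(δ : Type0). \(κ : δ). refl δ κ
inferred type:
  Pi (δ : Type0). Pi (κ : δ). Eq δ κ κ
normal-order step count: 2
started in normal form: no
first contracted redex: a beta-redex


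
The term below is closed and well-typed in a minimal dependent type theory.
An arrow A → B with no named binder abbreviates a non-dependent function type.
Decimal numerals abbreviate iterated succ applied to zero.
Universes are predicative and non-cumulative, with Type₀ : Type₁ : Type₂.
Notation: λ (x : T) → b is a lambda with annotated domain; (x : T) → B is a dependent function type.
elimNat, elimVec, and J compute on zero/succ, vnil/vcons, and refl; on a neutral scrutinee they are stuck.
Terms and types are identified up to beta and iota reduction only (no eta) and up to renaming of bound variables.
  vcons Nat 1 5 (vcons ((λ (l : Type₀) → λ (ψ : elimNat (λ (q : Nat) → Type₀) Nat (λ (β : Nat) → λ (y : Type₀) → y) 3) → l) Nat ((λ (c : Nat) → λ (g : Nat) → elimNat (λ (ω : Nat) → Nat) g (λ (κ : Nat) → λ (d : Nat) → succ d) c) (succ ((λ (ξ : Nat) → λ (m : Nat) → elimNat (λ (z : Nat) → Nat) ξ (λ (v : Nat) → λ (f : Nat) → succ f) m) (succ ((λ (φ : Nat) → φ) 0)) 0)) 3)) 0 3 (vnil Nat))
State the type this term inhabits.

type:
  Vec Nat 2


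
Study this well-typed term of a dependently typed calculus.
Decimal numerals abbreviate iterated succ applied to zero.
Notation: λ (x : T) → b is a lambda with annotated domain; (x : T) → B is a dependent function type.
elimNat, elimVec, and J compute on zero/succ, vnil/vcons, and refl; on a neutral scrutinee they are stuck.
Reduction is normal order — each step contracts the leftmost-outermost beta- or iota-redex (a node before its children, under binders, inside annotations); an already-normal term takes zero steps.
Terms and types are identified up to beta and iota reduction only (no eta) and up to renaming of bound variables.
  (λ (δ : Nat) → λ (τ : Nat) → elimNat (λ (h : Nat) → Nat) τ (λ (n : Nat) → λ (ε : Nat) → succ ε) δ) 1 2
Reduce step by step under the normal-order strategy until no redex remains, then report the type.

normal-order reduction:
  (λ (δ : Nat) → λ (τ : Nat) → elimNat (λ (h : Nat) → Nat) τ (λ (n : Nat) → λ (ε : Nat) → succ ε) δ) 1 2
  ~> (λ (δ : Nat) → elimNat (λ (τ : Nat) → Nat) δ (λ (h : Nat) → λ (n : Nat) → succ n) 1) 2
  ~> elimNat (λ (δ : Nat) → Nat) 2 (λ (τ : Nat) → λ (h : Nat) → succ h) 1
  ~> (λ (δ : Nat) → λ (τ : Nat) → succ τ) 0 (elimNat (λ (h : Nat) → Nat) 2 (λ (n : Nat) → λ (ε : Nat) → succ ε) 0)
  ~> (λ (δ : Nat) → succ δ) (elimNat (λ (τ : Nat) → Nat) 2 (λ (h : Nat) → λ (n : Nat) → succ n) 0)
  ~> succ (elimNat (λ (δ : Nat) → Nat) 2 (λ (τ : Nat) → λ (h : Nat) → succ h) 0)
  ~> 3
inferred type:
  Nat


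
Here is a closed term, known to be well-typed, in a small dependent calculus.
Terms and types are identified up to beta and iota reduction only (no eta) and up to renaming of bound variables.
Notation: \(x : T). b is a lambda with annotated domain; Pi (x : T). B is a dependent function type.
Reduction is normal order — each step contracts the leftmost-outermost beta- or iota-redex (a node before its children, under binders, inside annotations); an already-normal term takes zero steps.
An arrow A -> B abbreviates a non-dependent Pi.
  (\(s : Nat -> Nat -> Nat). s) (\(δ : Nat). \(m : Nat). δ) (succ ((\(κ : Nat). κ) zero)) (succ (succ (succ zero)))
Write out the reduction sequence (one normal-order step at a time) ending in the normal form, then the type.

normal-order reduction:
  (\(s : Nat -> Nat -> Nat). s) (\(δ : Nat). \(m : Nat). δ) (succ ((\(κ : Nat). κ) zero)) (succ (succ (succ zero)))
  ~> (\(s : Nat). \(δ : Nat). s) (succ ((\(m : Nat). m) zero)) (succ (succ (succ zero)))
  ~> (\(s : Nat). succ ((\(δ : Nat). δ) zero)) (succ (succ (succ zero)))
  ~> succ ((\(s : Nat). s) zero)
  ~> succ zero
the term's type:
  Nat


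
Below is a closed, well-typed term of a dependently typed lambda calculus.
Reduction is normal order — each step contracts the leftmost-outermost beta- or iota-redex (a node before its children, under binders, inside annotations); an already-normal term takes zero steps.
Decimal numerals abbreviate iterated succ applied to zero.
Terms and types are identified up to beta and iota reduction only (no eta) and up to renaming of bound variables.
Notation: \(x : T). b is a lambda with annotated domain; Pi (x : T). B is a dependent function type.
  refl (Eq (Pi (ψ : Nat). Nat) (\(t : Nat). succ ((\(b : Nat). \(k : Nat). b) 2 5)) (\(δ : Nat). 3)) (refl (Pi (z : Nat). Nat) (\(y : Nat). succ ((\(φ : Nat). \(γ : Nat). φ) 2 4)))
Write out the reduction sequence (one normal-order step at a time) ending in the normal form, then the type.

normal-order reduction sequence:
  refl (Eq (Pi (ψ : Nat). Nat) (\(t : Nat). succ ((\(b : Nat). \(k : Nat). b) 2 5)) (\(δ : Nat). 3)) (refl (Pi (z : Nat). Nat) (\(y : Nat). succ ((\(φ : Nat). \(γ : Nat). φ) 2 4)))
  ~> refl (Eq (Pi (ψ : Nat). Nat) (\(t : Nat). succ ((\(b : Nat). 2) 5)) (\(k : Nat). 3)) (refl (Pi (δ : Nat). Nat) (\(z : Nat). succ ((\(y : Nat). \(φ : Nat). y) 2 4)))
  ~> refl (Eq (Pi (ψ : Nat). Nat) (\(t : Nat). 3) (\(b : Nat). 3)) (refl (Pi (k : Nat). Nat) (\(δ : Nat). succ ((\(z : Nat). \(y : Nat). z) 2 4)))
  ~> refl (Eq (Pi (ψ : Nat). Nat) (\(t : Nat). 3) (\(b : Nat). 3)) (refl (Pi (k : Nat). Nat) (\(δ : Nat). succ ((\(z : Nat). 2) 4)))
  ~> refl (Eq (Pi (ψ : Nat). Nat) (\(t : Nat). 3) (\(b : Nat). 3)) (refl (Pi (k : Nat). Nat) (\(δ : Nat). 3))
the term's type:
  Eq (Eq (Pi (ψ : Nat). Nat) (\(t : Nat). 3) (\(b : Nat). 3)) (refl (Pi (k : Nat). Nat) (\(δ : Nat). 3)) (refl (Pi (z : Nat). Nat) (\(y : Nat). 3))


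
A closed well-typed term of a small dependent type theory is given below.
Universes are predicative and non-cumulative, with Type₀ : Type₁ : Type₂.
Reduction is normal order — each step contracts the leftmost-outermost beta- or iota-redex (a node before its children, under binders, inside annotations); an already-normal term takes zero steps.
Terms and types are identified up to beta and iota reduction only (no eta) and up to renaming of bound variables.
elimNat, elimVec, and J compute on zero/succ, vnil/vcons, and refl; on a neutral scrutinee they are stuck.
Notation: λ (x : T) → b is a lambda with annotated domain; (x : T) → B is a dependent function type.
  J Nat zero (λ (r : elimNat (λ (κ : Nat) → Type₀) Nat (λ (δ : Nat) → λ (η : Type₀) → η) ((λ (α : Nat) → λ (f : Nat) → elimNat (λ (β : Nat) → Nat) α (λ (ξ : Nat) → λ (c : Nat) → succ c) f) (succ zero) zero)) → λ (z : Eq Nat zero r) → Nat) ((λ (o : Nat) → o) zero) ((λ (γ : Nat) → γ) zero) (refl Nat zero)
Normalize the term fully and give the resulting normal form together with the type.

resulting normal form:
  zero
inferred type:
  Nat
observation: the leftmost-outermost redex is a J iota-redex, and normalization takes 2 steps.


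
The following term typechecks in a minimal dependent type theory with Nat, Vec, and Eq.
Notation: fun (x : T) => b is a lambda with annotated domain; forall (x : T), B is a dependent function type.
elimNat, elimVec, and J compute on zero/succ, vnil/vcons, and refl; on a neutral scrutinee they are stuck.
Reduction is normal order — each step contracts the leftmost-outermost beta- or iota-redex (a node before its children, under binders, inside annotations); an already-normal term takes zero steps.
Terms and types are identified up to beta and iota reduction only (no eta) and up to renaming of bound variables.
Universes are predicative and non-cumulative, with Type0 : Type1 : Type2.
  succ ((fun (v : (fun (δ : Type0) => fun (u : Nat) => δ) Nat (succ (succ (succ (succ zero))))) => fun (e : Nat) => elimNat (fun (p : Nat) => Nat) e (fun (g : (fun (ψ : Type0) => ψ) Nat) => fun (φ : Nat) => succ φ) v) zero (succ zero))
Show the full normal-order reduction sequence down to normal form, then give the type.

normal-order reduction:
  succ ((fun (v : (fun (δ : Type0) => fun (u : Nat) => δ) Nat (succ (succ (succ (succ zero))))) => fun (e : Nat) => elimNat (fun (p : Nat) => Nat) e (fun (g : (fun (ψ : Type0) => ψ) Nat) => fun (φ : Nat) => succ φ) v) zero (succ zero))
  ~> succ ((fun (v : Nat) => elimNat (fun (δ : Nat) => Nat) v (fun (u : (fun (e : Type0) => e) Nat) => fun (p : Nat) => succ p) zero) (succ zero))
  ~> succ (elimNat (fun (v : Nat) => Nat) (succ zero) (fun (δ : (fun (u : Type0) => u) Nat) => fun (e : Nat) => succ e) zero)
  ~> succ (succ zero)
the term's type:
  Nat


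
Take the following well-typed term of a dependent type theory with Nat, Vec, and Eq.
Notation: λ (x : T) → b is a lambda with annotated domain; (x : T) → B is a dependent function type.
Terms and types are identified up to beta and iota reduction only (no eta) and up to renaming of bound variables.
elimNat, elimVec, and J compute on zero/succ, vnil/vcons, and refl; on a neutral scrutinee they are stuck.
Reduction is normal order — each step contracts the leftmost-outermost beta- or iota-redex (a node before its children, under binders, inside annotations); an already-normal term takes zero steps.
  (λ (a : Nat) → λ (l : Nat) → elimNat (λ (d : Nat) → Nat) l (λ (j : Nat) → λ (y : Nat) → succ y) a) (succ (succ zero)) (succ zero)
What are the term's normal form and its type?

reduced normal form:
  succ (succ (succ zero))
the term's type:
  Nat


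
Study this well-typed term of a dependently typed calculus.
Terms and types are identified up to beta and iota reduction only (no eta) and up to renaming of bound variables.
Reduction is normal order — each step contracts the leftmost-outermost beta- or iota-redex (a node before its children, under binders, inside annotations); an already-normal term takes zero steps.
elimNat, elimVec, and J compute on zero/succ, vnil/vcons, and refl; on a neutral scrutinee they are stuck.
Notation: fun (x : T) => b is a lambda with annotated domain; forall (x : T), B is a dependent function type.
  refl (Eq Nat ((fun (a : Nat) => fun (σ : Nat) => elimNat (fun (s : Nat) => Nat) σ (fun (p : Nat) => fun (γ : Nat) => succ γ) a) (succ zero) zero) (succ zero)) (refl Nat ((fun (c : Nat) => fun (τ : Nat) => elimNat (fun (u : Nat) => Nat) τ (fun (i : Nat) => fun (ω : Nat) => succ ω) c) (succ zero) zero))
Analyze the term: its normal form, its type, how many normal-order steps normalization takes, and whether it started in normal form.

resulting normal form:
  refl (Eq Nat (succ zero) (succ zero)) (refl Nat (succ zero))
type:
  Eq (Eq Nat (succ zero) (succ zero)) (refl Nat (succ zero)) (refl Nat (succ zero))
steps to reach normal form (normal order): 12
started in normal form: no
first contracted redex: a beta-redex


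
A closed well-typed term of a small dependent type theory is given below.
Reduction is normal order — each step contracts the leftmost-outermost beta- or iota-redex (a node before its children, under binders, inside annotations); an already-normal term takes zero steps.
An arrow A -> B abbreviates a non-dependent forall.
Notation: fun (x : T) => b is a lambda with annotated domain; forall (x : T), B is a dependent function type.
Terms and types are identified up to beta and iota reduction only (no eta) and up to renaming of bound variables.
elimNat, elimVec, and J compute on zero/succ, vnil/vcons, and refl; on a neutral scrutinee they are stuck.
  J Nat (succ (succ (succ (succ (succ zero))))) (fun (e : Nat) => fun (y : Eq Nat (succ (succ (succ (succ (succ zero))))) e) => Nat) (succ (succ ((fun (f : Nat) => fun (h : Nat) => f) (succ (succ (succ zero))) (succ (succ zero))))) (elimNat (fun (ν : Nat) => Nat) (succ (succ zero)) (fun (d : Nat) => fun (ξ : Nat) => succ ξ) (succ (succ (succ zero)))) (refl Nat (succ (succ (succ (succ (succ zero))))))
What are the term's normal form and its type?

reduced normal form:
  succ (succ (succ (succ (succ zero))))
type:
  Nat
observation: 3 normal-order steps separate the term from its normal form.
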